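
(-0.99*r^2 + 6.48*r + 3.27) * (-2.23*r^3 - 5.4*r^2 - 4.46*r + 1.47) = 2.2077*r^5 - 9.1044*r^4 - 37.8687*r^3 - 48.0141*r^2 - 5.0586*r + 4.8069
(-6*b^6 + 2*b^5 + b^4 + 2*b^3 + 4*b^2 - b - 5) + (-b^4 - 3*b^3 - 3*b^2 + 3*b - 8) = -6*b^6 + 2*b^5 - b^3 + b^2 + 2*b - 13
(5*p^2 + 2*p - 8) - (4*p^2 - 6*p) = p^2 + 8*p - 8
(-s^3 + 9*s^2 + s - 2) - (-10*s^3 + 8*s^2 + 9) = 9*s^3 + s^2 + s - 11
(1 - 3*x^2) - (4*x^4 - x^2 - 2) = -4*x^4 - 2*x^2 + 3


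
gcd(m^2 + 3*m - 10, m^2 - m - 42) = 1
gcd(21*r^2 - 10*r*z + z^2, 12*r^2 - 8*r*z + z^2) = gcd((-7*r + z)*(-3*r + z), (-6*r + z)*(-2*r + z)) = 1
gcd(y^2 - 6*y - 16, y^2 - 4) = y + 2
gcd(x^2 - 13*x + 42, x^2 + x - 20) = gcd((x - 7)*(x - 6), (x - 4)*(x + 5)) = 1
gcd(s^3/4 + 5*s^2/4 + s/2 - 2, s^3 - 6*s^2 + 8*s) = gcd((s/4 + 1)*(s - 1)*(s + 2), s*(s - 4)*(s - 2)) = 1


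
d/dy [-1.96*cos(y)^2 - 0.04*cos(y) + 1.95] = (3.92*cos(y) + 0.04)*sin(y)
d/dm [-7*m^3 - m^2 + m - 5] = -21*m^2 - 2*m + 1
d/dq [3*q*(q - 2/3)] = 6*q - 2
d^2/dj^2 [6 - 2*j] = 0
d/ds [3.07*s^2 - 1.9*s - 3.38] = 6.14*s - 1.9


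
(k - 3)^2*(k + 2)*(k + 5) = k^4 + k^3 - 23*k^2 + 3*k + 90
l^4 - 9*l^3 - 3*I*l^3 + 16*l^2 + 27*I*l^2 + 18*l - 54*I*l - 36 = (l - 6)*(l - 3)*(l - 2*I)*(l - I)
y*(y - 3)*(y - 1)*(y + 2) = y^4 - 2*y^3 - 5*y^2 + 6*y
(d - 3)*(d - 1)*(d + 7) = d^3 + 3*d^2 - 25*d + 21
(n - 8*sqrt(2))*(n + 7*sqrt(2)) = n^2 - sqrt(2)*n - 112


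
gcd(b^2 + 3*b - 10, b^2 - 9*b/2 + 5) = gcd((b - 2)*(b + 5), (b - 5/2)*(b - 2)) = b - 2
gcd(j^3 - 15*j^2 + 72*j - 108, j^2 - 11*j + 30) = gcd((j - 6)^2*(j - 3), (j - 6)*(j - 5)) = j - 6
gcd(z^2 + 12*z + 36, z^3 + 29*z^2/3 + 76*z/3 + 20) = z + 6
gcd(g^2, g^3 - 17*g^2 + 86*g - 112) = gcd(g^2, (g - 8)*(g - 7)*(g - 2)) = 1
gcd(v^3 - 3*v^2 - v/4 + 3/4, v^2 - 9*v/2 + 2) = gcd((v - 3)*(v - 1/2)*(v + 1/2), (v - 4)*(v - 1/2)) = v - 1/2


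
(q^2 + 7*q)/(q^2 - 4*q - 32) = q*(q + 7)/(q^2 - 4*q - 32)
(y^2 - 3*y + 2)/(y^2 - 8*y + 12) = (y - 1)/(y - 6)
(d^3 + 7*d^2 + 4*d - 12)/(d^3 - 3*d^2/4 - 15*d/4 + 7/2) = 4*(d + 6)/(4*d - 7)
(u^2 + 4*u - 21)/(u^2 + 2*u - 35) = (u - 3)/(u - 5)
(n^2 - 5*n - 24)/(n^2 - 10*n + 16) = (n + 3)/(n - 2)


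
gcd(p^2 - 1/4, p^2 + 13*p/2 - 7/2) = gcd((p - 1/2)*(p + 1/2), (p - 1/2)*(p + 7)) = p - 1/2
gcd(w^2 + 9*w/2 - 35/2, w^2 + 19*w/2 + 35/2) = w + 7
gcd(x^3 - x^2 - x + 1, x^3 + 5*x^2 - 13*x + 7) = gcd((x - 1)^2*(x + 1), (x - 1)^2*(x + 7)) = x^2 - 2*x + 1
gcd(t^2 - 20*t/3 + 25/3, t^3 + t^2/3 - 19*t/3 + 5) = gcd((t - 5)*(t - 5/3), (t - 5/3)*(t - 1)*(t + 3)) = t - 5/3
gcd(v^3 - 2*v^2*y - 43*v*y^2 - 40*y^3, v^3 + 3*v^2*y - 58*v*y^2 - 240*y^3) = -v^2 + 3*v*y + 40*y^2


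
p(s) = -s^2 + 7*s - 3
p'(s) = 7 - 2*s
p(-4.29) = -51.43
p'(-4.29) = 15.58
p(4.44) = 8.37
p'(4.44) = -1.88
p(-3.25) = -36.31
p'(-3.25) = 13.50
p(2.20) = 7.56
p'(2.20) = 2.60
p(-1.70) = -17.79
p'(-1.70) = 10.40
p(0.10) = -2.31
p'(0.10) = 6.80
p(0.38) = -0.48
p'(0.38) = 6.24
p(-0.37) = -5.73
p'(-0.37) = 7.74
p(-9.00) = -147.00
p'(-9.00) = 25.00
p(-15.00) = -333.00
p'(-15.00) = 37.00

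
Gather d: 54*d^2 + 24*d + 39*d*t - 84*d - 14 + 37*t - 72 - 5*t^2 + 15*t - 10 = 54*d^2 + d*(39*t - 60) - 5*t^2 + 52*t - 96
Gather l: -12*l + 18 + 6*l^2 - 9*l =6*l^2 - 21*l + 18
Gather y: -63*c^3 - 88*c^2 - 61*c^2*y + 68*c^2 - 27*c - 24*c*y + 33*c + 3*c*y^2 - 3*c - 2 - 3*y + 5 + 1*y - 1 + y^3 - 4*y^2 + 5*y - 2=-63*c^3 - 20*c^2 + 3*c + y^3 + y^2*(3*c - 4) + y*(-61*c^2 - 24*c + 3)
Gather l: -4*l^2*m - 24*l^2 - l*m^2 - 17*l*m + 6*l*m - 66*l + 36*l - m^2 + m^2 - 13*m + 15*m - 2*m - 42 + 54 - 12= l^2*(-4*m - 24) + l*(-m^2 - 11*m - 30)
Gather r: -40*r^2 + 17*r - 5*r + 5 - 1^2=-40*r^2 + 12*r + 4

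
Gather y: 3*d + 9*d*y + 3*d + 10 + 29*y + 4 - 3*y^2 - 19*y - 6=6*d - 3*y^2 + y*(9*d + 10) + 8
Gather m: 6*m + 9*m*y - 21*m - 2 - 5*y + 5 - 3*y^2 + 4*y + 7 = m*(9*y - 15) - 3*y^2 - y + 10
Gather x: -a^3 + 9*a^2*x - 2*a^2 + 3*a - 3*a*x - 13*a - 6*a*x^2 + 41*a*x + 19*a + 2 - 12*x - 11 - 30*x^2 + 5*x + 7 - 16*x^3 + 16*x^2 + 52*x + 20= -a^3 - 2*a^2 + 9*a - 16*x^3 + x^2*(-6*a - 14) + x*(9*a^2 + 38*a + 45) + 18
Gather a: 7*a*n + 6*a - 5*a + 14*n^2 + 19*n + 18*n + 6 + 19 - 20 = a*(7*n + 1) + 14*n^2 + 37*n + 5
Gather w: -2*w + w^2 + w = w^2 - w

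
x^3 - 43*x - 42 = (x - 7)*(x + 1)*(x + 6)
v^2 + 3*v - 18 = (v - 3)*(v + 6)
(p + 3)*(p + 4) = p^2 + 7*p + 12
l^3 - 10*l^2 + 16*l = l*(l - 8)*(l - 2)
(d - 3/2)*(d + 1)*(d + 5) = d^3 + 9*d^2/2 - 4*d - 15/2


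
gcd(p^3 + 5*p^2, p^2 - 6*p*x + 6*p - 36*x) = 1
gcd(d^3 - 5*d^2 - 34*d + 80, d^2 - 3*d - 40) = d^2 - 3*d - 40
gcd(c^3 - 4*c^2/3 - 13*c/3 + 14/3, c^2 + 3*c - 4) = c - 1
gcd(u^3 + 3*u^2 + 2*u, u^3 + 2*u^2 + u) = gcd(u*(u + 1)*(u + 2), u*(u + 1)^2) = u^2 + u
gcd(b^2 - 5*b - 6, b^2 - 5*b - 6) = b^2 - 5*b - 6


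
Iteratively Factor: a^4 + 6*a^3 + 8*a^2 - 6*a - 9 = (a + 3)*(a^3 + 3*a^2 - a - 3) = (a + 3)^2*(a^2 - 1) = (a + 1)*(a + 3)^2*(a - 1)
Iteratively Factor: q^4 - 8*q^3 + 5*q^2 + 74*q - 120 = (q - 4)*(q^3 - 4*q^2 - 11*q + 30) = (q - 4)*(q + 3)*(q^2 - 7*q + 10) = (q - 5)*(q - 4)*(q + 3)*(q - 2)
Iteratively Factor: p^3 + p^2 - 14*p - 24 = (p + 2)*(p^2 - p - 12) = (p + 2)*(p + 3)*(p - 4)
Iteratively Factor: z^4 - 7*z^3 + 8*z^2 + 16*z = (z - 4)*(z^3 - 3*z^2 - 4*z) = (z - 4)^2*(z^2 + z) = (z - 4)^2*(z + 1)*(z)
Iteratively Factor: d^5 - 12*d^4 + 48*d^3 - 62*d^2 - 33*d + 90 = (d - 2)*(d^4 - 10*d^3 + 28*d^2 - 6*d - 45) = (d - 3)*(d - 2)*(d^3 - 7*d^2 + 7*d + 15) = (d - 3)^2*(d - 2)*(d^2 - 4*d - 5) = (d - 3)^2*(d - 2)*(d + 1)*(d - 5)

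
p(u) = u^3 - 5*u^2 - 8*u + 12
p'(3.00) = -11.00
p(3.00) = -30.00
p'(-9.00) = 325.00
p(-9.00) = -1050.00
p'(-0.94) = 4.05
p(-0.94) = 14.27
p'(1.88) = -16.20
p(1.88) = -14.07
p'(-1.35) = 10.97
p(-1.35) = 11.23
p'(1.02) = -15.08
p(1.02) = -0.30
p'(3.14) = -9.82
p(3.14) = -31.46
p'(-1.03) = 5.48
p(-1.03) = 13.84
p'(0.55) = -12.59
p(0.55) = 6.25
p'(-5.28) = 128.44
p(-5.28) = -232.35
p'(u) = 3*u^2 - 10*u - 8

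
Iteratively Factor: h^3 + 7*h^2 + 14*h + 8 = (h + 4)*(h^2 + 3*h + 2) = (h + 2)*(h + 4)*(h + 1)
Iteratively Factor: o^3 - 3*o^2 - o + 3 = (o - 1)*(o^2 - 2*o - 3) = (o - 3)*(o - 1)*(o + 1)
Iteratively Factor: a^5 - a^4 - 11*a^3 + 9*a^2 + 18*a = (a - 2)*(a^4 + a^3 - 9*a^2 - 9*a) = a*(a - 2)*(a^3 + a^2 - 9*a - 9) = a*(a - 2)*(a + 1)*(a^2 - 9) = a*(a - 2)*(a + 1)*(a + 3)*(a - 3)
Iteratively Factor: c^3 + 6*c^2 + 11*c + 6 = (c + 3)*(c^2 + 3*c + 2) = (c + 1)*(c + 3)*(c + 2)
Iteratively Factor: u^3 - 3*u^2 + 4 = (u - 2)*(u^2 - u - 2) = (u - 2)*(u + 1)*(u - 2)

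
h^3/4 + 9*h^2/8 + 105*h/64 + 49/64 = (h/4 + 1/4)*(h + 7/4)^2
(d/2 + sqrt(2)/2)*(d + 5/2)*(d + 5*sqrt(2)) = d^3/2 + 5*d^2/4 + 3*sqrt(2)*d^2 + 5*d + 15*sqrt(2)*d/2 + 25/2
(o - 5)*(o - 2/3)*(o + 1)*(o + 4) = o^4 - 2*o^3/3 - 21*o^2 - 6*o + 40/3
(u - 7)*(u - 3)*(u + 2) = u^3 - 8*u^2 + u + 42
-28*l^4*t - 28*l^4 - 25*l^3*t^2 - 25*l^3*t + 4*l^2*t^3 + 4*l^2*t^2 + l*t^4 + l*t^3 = (-4*l + t)*(l + t)*(7*l + t)*(l*t + l)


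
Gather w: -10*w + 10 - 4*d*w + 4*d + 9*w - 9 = 4*d + w*(-4*d - 1) + 1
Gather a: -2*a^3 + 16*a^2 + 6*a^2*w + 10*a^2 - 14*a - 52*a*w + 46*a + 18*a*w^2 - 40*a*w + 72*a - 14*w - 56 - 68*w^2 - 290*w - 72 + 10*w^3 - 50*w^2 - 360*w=-2*a^3 + a^2*(6*w + 26) + a*(18*w^2 - 92*w + 104) + 10*w^3 - 118*w^2 - 664*w - 128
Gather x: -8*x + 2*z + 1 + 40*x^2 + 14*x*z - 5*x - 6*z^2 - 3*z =40*x^2 + x*(14*z - 13) - 6*z^2 - z + 1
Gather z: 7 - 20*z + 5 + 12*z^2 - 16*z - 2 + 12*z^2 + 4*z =24*z^2 - 32*z + 10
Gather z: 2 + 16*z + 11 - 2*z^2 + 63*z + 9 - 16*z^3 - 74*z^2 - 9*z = -16*z^3 - 76*z^2 + 70*z + 22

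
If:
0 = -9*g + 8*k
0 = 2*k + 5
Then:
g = -20/9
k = -5/2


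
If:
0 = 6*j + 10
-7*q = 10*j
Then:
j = -5/3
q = 50/21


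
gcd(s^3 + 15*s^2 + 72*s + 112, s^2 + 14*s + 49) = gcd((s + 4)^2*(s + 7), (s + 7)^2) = s + 7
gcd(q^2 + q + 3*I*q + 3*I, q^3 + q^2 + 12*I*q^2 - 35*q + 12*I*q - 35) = q + 1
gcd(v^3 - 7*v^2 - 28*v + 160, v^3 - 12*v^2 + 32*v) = v^2 - 12*v + 32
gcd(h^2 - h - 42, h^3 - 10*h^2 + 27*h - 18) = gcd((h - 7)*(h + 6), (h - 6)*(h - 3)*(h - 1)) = 1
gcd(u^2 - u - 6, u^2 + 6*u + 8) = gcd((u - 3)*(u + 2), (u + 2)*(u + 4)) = u + 2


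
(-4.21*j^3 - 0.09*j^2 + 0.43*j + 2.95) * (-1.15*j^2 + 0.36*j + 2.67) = 4.8415*j^5 - 1.4121*j^4 - 11.7676*j^3 - 3.478*j^2 + 2.2101*j + 7.8765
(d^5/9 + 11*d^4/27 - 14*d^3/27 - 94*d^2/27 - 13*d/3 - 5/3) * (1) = d^5/9 + 11*d^4/27 - 14*d^3/27 - 94*d^2/27 - 13*d/3 - 5/3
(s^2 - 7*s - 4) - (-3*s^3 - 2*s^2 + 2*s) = 3*s^3 + 3*s^2 - 9*s - 4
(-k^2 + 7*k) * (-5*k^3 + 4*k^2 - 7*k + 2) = 5*k^5 - 39*k^4 + 35*k^3 - 51*k^2 + 14*k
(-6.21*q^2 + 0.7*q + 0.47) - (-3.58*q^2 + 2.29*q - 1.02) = -2.63*q^2 - 1.59*q + 1.49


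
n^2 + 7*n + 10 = (n + 2)*(n + 5)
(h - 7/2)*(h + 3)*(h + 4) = h^3 + 7*h^2/2 - 25*h/2 - 42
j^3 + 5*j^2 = j^2*(j + 5)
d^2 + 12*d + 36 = (d + 6)^2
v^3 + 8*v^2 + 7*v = v*(v + 1)*(v + 7)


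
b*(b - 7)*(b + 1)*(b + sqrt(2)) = b^4 - 6*b^3 + sqrt(2)*b^3 - 6*sqrt(2)*b^2 - 7*b^2 - 7*sqrt(2)*b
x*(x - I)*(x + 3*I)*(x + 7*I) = x^4 + 9*I*x^3 - 11*x^2 + 21*I*x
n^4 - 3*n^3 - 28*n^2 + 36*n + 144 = (n - 6)*(n - 3)*(n + 2)*(n + 4)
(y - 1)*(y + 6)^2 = y^3 + 11*y^2 + 24*y - 36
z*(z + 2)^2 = z^3 + 4*z^2 + 4*z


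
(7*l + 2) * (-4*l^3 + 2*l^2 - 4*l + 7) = -28*l^4 + 6*l^3 - 24*l^2 + 41*l + 14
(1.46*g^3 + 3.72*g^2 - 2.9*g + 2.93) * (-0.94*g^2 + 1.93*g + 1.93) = -1.3724*g^5 - 0.679*g^4 + 12.7234*g^3 - 1.1716*g^2 + 0.057900000000001*g + 5.6549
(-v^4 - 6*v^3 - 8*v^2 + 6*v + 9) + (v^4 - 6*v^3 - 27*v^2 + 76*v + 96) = -12*v^3 - 35*v^2 + 82*v + 105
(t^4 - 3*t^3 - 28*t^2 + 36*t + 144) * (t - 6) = t^5 - 9*t^4 - 10*t^3 + 204*t^2 - 72*t - 864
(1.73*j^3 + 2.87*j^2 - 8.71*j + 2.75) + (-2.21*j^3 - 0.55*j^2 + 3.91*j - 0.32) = -0.48*j^3 + 2.32*j^2 - 4.8*j + 2.43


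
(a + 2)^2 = a^2 + 4*a + 4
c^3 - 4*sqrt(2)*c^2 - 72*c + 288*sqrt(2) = (c - 6*sqrt(2))*(c - 4*sqrt(2))*(c + 6*sqrt(2))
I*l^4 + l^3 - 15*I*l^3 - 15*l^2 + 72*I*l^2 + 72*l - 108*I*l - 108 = (l - 6)^2*(l - 3)*(I*l + 1)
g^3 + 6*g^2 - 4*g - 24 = (g - 2)*(g + 2)*(g + 6)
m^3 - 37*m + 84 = (m - 4)*(m - 3)*(m + 7)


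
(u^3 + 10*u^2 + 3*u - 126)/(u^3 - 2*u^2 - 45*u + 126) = (u + 6)/(u - 6)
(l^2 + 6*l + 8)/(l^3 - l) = (l^2 + 6*l + 8)/(l^3 - l)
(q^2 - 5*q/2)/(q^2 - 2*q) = (q - 5/2)/(q - 2)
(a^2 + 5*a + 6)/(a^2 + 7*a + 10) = (a + 3)/(a + 5)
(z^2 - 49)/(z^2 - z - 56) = (z - 7)/(z - 8)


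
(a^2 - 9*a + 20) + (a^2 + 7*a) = 2*a^2 - 2*a + 20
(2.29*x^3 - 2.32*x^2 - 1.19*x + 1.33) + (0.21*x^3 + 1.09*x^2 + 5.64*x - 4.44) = 2.5*x^3 - 1.23*x^2 + 4.45*x - 3.11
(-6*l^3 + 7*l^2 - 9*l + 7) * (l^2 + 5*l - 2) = -6*l^5 - 23*l^4 + 38*l^3 - 52*l^2 + 53*l - 14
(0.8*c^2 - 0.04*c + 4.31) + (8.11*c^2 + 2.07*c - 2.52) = 8.91*c^2 + 2.03*c + 1.79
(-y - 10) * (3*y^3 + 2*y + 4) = -3*y^4 - 30*y^3 - 2*y^2 - 24*y - 40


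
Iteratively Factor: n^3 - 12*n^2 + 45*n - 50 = (n - 5)*(n^2 - 7*n + 10) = (n - 5)^2*(n - 2)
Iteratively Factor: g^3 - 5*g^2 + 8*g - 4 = (g - 2)*(g^2 - 3*g + 2) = (g - 2)^2*(g - 1)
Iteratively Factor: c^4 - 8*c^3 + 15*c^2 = (c)*(c^3 - 8*c^2 + 15*c) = c^2*(c^2 - 8*c + 15) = c^2*(c - 5)*(c - 3)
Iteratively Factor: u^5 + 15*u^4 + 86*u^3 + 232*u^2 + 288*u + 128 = (u + 4)*(u^4 + 11*u^3 + 42*u^2 + 64*u + 32) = (u + 2)*(u + 4)*(u^3 + 9*u^2 + 24*u + 16) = (u + 2)*(u + 4)^2*(u^2 + 5*u + 4) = (u + 2)*(u + 4)^3*(u + 1)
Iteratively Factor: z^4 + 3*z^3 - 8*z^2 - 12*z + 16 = (z + 4)*(z^3 - z^2 - 4*z + 4) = (z - 2)*(z + 4)*(z^2 + z - 2) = (z - 2)*(z - 1)*(z + 4)*(z + 2)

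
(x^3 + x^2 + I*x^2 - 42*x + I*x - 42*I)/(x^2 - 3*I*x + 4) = (x^2 + x - 42)/(x - 4*I)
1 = 1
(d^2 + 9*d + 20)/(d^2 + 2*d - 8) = (d + 5)/(d - 2)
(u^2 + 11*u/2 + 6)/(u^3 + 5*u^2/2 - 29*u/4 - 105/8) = 4*(u + 4)/(4*u^2 + 4*u - 35)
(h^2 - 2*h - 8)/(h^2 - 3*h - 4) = (h + 2)/(h + 1)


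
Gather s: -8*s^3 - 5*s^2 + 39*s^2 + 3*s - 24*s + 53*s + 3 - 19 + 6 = -8*s^3 + 34*s^2 + 32*s - 10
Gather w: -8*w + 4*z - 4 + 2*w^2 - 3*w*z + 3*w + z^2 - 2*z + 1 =2*w^2 + w*(-3*z - 5) + z^2 + 2*z - 3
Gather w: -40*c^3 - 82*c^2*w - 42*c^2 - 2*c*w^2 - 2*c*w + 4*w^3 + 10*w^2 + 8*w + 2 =-40*c^3 - 42*c^2 + 4*w^3 + w^2*(10 - 2*c) + w*(-82*c^2 - 2*c + 8) + 2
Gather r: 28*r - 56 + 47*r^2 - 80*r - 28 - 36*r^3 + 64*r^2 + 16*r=-36*r^3 + 111*r^2 - 36*r - 84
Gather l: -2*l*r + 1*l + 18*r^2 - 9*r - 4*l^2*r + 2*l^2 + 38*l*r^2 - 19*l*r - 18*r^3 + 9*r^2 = l^2*(2 - 4*r) + l*(38*r^2 - 21*r + 1) - 18*r^3 + 27*r^2 - 9*r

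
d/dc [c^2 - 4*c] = 2*c - 4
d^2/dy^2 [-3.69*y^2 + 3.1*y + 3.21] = -7.38000000000000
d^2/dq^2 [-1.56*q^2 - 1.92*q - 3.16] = -3.12000000000000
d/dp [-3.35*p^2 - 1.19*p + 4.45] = -6.7*p - 1.19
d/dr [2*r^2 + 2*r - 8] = 4*r + 2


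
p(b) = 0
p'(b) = 0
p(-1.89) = 0.00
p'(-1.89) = 0.00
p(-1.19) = 0.00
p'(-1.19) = 0.00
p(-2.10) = 0.00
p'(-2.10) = 0.00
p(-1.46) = 0.00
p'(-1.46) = 0.00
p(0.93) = 0.00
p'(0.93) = 0.00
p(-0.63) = 0.00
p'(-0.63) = 0.00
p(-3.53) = 0.00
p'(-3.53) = 0.00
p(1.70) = 0.00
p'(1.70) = 0.00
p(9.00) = 0.00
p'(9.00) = 0.00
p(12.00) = 0.00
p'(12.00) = 0.00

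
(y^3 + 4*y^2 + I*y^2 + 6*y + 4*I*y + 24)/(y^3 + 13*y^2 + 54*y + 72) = (y^2 + I*y + 6)/(y^2 + 9*y + 18)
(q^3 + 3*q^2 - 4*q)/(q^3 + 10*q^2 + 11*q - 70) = q*(q^2 + 3*q - 4)/(q^3 + 10*q^2 + 11*q - 70)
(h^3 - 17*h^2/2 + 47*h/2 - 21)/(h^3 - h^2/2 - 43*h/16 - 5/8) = 8*(2*h^2 - 13*h + 21)/(16*h^2 + 24*h + 5)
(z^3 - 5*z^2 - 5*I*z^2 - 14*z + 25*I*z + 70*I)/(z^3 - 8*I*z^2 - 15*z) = (z^2 - 5*z - 14)/(z*(z - 3*I))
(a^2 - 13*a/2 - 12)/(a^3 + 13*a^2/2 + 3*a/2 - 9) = (a - 8)/(a^2 + 5*a - 6)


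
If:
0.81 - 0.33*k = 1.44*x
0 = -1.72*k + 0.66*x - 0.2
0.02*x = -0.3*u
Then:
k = 0.09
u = -0.04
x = 0.54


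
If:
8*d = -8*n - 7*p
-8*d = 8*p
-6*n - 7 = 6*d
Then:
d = -4/3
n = 1/6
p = 4/3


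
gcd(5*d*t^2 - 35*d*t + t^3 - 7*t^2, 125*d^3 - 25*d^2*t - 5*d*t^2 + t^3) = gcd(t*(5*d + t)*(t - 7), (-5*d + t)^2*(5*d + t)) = 5*d + t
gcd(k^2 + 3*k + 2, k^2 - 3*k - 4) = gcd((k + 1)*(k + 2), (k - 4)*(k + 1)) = k + 1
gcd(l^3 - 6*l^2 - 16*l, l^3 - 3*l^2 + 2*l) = l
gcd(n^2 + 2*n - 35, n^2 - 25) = n - 5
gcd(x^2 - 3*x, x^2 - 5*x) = x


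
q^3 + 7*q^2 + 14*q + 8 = (q + 1)*(q + 2)*(q + 4)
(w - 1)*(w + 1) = w^2 - 1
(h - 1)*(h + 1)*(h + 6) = h^3 + 6*h^2 - h - 6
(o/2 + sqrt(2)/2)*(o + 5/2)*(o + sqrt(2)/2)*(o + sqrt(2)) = o^4/2 + 5*o^3/4 + 5*sqrt(2)*o^3/4 + 2*o^2 + 25*sqrt(2)*o^2/8 + sqrt(2)*o/2 + 5*o + 5*sqrt(2)/4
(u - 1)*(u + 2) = u^2 + u - 2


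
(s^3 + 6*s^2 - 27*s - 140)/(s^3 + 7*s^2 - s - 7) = (s^2 - s - 20)/(s^2 - 1)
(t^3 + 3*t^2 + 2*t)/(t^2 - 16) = t*(t^2 + 3*t + 2)/(t^2 - 16)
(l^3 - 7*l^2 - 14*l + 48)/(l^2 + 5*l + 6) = (l^2 - 10*l + 16)/(l + 2)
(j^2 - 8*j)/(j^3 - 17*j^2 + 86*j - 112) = j/(j^2 - 9*j + 14)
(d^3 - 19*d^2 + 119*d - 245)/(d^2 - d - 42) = (d^2 - 12*d + 35)/(d + 6)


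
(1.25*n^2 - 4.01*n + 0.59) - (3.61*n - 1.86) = 1.25*n^2 - 7.62*n + 2.45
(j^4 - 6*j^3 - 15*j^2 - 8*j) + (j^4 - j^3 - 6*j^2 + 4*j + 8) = 2*j^4 - 7*j^3 - 21*j^2 - 4*j + 8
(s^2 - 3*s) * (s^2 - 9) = s^4 - 3*s^3 - 9*s^2 + 27*s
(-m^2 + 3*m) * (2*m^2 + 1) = -2*m^4 + 6*m^3 - m^2 + 3*m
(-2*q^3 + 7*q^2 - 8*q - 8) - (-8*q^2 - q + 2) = -2*q^3 + 15*q^2 - 7*q - 10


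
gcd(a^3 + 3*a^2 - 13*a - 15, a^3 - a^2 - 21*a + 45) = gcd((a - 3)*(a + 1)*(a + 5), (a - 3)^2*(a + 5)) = a^2 + 2*a - 15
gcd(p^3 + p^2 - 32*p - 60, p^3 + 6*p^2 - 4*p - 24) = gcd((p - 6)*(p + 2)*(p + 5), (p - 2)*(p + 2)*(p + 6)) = p + 2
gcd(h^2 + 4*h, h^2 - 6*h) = h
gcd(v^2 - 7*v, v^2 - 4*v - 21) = v - 7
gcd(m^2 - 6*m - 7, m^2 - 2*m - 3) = m + 1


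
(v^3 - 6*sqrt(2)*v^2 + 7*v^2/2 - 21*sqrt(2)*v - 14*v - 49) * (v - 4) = v^4 - 6*sqrt(2)*v^3 - v^3/2 - 28*v^2 + 3*sqrt(2)*v^2 + 7*v + 84*sqrt(2)*v + 196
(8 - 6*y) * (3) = 24 - 18*y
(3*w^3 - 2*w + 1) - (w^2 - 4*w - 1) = 3*w^3 - w^2 + 2*w + 2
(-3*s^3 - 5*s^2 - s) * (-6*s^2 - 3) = 18*s^5 + 30*s^4 + 15*s^3 + 15*s^2 + 3*s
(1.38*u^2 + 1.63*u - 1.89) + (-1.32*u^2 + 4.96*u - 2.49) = 0.0599999999999998*u^2 + 6.59*u - 4.38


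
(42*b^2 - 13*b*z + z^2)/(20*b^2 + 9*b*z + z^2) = (42*b^2 - 13*b*z + z^2)/(20*b^2 + 9*b*z + z^2)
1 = 1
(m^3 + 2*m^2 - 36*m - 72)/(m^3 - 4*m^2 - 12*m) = (m + 6)/m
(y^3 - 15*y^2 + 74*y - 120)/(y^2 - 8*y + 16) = (y^2 - 11*y + 30)/(y - 4)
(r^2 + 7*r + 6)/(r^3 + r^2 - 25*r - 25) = (r + 6)/(r^2 - 25)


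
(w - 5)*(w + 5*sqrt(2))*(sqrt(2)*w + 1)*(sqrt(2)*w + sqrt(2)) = 2*w^4 - 8*w^3 + 11*sqrt(2)*w^3 - 44*sqrt(2)*w^2 - 55*sqrt(2)*w - 40*w - 50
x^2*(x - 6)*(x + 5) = x^4 - x^3 - 30*x^2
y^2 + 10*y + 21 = (y + 3)*(y + 7)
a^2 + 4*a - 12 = (a - 2)*(a + 6)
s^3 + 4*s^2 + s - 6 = (s - 1)*(s + 2)*(s + 3)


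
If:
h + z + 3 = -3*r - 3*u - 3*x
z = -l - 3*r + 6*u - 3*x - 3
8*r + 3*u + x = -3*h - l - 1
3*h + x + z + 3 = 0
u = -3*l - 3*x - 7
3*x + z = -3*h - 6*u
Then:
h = 900/379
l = -4887/758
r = -301/758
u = -743/758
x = 1683/379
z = -5520/379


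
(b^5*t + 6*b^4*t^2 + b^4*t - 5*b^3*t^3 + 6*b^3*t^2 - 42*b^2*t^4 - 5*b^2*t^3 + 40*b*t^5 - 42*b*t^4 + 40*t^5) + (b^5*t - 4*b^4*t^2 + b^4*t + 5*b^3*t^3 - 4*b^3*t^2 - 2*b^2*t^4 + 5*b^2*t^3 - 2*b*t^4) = 2*b^5*t + 2*b^4*t^2 + 2*b^4*t + 2*b^3*t^2 - 44*b^2*t^4 + 40*b*t^5 - 44*b*t^4 + 40*t^5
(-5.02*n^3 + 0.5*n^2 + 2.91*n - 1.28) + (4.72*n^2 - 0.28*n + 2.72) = -5.02*n^3 + 5.22*n^2 + 2.63*n + 1.44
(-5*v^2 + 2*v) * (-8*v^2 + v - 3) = 40*v^4 - 21*v^3 + 17*v^2 - 6*v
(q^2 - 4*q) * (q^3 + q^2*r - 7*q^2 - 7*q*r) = q^5 + q^4*r - 11*q^4 - 11*q^3*r + 28*q^3 + 28*q^2*r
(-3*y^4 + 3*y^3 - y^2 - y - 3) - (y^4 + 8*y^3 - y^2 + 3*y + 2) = -4*y^4 - 5*y^3 - 4*y - 5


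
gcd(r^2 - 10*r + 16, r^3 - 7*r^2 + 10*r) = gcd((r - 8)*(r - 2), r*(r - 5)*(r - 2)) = r - 2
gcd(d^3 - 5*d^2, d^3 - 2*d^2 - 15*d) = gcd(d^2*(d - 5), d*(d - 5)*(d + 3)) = d^2 - 5*d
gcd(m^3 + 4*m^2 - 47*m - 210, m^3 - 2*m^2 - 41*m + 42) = m^2 - m - 42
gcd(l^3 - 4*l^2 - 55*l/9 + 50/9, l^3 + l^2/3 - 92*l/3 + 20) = l^2 - 17*l/3 + 10/3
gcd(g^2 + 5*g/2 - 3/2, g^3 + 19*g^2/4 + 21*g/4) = g + 3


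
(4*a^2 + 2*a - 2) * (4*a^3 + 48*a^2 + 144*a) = 16*a^5 + 200*a^4 + 664*a^3 + 192*a^2 - 288*a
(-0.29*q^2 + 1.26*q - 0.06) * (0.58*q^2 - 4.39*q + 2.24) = -0.1682*q^4 + 2.0039*q^3 - 6.2158*q^2 + 3.0858*q - 0.1344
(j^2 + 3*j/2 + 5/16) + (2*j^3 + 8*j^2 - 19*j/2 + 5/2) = 2*j^3 + 9*j^2 - 8*j + 45/16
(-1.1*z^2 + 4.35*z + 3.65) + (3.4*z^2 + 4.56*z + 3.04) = 2.3*z^2 + 8.91*z + 6.69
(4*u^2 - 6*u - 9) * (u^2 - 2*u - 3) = 4*u^4 - 14*u^3 - 9*u^2 + 36*u + 27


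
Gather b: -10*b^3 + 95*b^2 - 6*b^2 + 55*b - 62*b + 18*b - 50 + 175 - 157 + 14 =-10*b^3 + 89*b^2 + 11*b - 18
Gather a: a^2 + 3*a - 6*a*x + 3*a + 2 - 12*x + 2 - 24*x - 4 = a^2 + a*(6 - 6*x) - 36*x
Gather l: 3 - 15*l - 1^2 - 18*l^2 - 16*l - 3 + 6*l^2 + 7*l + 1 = -12*l^2 - 24*l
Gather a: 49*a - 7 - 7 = 49*a - 14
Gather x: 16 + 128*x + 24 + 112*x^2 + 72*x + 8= 112*x^2 + 200*x + 48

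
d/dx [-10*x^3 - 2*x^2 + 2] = 2*x*(-15*x - 2)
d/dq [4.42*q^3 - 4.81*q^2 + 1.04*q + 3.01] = 13.26*q^2 - 9.62*q + 1.04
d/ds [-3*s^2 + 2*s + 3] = 2 - 6*s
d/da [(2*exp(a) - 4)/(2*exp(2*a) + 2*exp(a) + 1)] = (-4*exp(2*a) + 16*exp(a) + 10)*exp(a)/(4*exp(4*a) + 8*exp(3*a) + 8*exp(2*a) + 4*exp(a) + 1)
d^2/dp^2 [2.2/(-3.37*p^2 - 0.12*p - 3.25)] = (49.97036*p^2 + 1.77936*p - 2.2*(6.74*p + 0.12)*(13.48*p + 0.24) + 48.191)/(3.37*p^2 + 0.12*p + 3.25)^3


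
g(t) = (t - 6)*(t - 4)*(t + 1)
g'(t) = (t - 6)*(t - 4) + (t - 6)*(t + 1) + (t - 4)*(t + 1)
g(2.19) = 22.00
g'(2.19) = -11.03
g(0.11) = 25.43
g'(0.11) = 12.06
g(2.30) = 20.76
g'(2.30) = -11.53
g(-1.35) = -13.76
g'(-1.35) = 43.77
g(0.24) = 26.86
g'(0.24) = 9.85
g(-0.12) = 22.19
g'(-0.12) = 16.20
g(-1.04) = -1.42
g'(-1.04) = 35.96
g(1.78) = 26.04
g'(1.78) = -8.53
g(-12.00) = -3168.00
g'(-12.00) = 662.00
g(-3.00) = -126.00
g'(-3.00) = 95.00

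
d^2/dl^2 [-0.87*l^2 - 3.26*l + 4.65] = -1.74000000000000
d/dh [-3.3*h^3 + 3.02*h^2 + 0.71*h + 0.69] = -9.9*h^2 + 6.04*h + 0.71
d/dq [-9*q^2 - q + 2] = -18*q - 1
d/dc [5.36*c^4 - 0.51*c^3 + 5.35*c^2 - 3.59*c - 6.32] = 21.44*c^3 - 1.53*c^2 + 10.7*c - 3.59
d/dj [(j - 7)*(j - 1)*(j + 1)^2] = 4*j^3 - 18*j^2 - 16*j + 6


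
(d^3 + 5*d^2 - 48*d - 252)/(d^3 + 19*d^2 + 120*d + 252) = (d - 7)/(d + 7)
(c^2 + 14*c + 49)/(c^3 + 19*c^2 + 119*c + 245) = 1/(c + 5)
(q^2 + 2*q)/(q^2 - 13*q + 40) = q*(q + 2)/(q^2 - 13*q + 40)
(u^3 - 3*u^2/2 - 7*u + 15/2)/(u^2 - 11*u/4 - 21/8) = 4*(-2*u^3 + 3*u^2 + 14*u - 15)/(-8*u^2 + 22*u + 21)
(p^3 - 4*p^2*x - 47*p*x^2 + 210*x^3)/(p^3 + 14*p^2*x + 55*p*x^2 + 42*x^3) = (p^2 - 11*p*x + 30*x^2)/(p^2 + 7*p*x + 6*x^2)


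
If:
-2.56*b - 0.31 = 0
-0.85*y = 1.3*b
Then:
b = -0.12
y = 0.19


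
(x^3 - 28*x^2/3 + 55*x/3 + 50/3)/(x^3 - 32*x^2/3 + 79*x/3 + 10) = (3*x^2 - 13*x - 10)/(3*x^2 - 17*x - 6)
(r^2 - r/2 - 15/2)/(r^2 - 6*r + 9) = (r + 5/2)/(r - 3)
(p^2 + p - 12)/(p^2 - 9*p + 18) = (p + 4)/(p - 6)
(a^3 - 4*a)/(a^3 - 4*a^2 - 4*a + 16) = a/(a - 4)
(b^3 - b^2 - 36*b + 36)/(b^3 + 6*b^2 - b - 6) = (b - 6)/(b + 1)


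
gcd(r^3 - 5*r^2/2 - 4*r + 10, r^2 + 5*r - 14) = r - 2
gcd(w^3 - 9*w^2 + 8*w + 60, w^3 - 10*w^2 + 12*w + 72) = w^2 - 4*w - 12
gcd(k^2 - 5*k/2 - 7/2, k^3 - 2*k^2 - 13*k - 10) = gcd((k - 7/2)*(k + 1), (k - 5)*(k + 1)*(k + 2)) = k + 1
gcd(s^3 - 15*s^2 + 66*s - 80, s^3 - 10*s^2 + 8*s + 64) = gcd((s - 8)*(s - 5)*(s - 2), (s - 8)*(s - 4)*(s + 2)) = s - 8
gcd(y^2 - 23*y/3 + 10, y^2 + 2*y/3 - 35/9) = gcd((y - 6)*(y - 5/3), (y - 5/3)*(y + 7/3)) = y - 5/3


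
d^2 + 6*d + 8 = (d + 2)*(d + 4)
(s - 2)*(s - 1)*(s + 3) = s^3 - 7*s + 6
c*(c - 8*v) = c^2 - 8*c*v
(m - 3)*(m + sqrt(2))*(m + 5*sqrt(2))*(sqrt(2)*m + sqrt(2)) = sqrt(2)*m^4 - 2*sqrt(2)*m^3 + 12*m^3 - 24*m^2 + 7*sqrt(2)*m^2 - 36*m - 20*sqrt(2)*m - 30*sqrt(2)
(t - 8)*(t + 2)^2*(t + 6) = t^4 + 2*t^3 - 52*t^2 - 200*t - 192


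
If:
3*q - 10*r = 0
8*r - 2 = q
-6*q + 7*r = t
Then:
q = 10/7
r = 3/7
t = -39/7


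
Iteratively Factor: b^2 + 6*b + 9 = (b + 3)*(b + 3)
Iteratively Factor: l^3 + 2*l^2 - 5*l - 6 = (l + 1)*(l^2 + l - 6) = (l + 1)*(l + 3)*(l - 2)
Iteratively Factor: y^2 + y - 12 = (y - 3)*(y + 4)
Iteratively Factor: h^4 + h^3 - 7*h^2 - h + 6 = (h + 3)*(h^3 - 2*h^2 - h + 2) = (h - 1)*(h + 3)*(h^2 - h - 2) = (h - 2)*(h - 1)*(h + 3)*(h + 1)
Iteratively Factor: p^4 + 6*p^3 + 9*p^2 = (p + 3)*(p^3 + 3*p^2) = p*(p + 3)*(p^2 + 3*p) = p*(p + 3)^2*(p)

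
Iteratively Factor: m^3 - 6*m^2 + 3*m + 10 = (m - 2)*(m^2 - 4*m - 5) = (m - 2)*(m + 1)*(m - 5)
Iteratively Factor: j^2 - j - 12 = (j + 3)*(j - 4)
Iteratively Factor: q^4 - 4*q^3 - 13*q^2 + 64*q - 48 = (q - 4)*(q^3 - 13*q + 12) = (q - 4)*(q - 1)*(q^2 + q - 12) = (q - 4)*(q - 1)*(q + 4)*(q - 3)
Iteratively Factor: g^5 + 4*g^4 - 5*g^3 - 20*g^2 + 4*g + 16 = (g + 4)*(g^4 - 5*g^2 + 4) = (g + 1)*(g + 4)*(g^3 - g^2 - 4*g + 4) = (g + 1)*(g + 2)*(g + 4)*(g^2 - 3*g + 2) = (g - 1)*(g + 1)*(g + 2)*(g + 4)*(g - 2)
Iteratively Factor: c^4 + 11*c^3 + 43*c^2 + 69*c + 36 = (c + 3)*(c^3 + 8*c^2 + 19*c + 12) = (c + 3)^2*(c^2 + 5*c + 4) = (c + 1)*(c + 3)^2*(c + 4)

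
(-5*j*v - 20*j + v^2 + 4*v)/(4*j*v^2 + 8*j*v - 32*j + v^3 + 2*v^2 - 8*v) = (-5*j + v)/(4*j*v - 8*j + v^2 - 2*v)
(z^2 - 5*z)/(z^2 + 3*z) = (z - 5)/(z + 3)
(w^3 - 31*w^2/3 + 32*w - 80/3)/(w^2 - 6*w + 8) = (3*w^2 - 19*w + 20)/(3*(w - 2))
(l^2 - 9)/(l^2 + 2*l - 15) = (l + 3)/(l + 5)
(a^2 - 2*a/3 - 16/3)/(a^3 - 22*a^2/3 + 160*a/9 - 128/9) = 3*(a + 2)/(3*a^2 - 14*a + 16)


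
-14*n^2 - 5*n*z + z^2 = (-7*n + z)*(2*n + z)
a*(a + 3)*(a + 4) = a^3 + 7*a^2 + 12*a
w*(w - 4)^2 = w^3 - 8*w^2 + 16*w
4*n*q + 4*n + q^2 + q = (4*n + q)*(q + 1)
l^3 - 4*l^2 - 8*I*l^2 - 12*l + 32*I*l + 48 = (l - 4)*(l - 6*I)*(l - 2*I)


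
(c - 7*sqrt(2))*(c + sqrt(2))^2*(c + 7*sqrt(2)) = c^4 + 2*sqrt(2)*c^3 - 96*c^2 - 196*sqrt(2)*c - 196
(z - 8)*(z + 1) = z^2 - 7*z - 8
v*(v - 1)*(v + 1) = v^3 - v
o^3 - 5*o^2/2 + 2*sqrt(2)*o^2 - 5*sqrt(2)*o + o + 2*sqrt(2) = (o - 2)*(o - 1/2)*(o + 2*sqrt(2))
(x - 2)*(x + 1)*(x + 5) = x^3 + 4*x^2 - 7*x - 10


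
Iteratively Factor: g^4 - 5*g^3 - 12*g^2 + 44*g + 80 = (g + 2)*(g^3 - 7*g^2 + 2*g + 40) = (g - 5)*(g + 2)*(g^2 - 2*g - 8) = (g - 5)*(g - 4)*(g + 2)*(g + 2)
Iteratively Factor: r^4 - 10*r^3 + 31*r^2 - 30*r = (r)*(r^3 - 10*r^2 + 31*r - 30) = r*(r - 3)*(r^2 - 7*r + 10) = r*(r - 5)*(r - 3)*(r - 2)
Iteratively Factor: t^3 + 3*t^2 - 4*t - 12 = (t - 2)*(t^2 + 5*t + 6) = (t - 2)*(t + 3)*(t + 2)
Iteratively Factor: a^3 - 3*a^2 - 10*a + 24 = (a - 4)*(a^2 + a - 6) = (a - 4)*(a - 2)*(a + 3)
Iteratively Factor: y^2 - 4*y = (y - 4)*(y)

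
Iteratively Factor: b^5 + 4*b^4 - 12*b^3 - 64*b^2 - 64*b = (b + 2)*(b^4 + 2*b^3 - 16*b^2 - 32*b) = b*(b + 2)*(b^3 + 2*b^2 - 16*b - 32) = b*(b + 2)^2*(b^2 - 16) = b*(b + 2)^2*(b + 4)*(b - 4)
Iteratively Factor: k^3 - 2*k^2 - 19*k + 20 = (k - 5)*(k^2 + 3*k - 4) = (k - 5)*(k + 4)*(k - 1)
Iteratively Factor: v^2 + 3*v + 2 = (v + 1)*(v + 2)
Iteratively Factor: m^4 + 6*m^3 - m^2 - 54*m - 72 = (m + 4)*(m^3 + 2*m^2 - 9*m - 18) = (m + 3)*(m + 4)*(m^2 - m - 6) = (m + 2)*(m + 3)*(m + 4)*(m - 3)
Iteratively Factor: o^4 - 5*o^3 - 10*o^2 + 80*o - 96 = (o - 4)*(o^3 - o^2 - 14*o + 24) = (o - 4)*(o + 4)*(o^2 - 5*o + 6) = (o - 4)*(o - 3)*(o + 4)*(o - 2)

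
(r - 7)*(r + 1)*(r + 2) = r^3 - 4*r^2 - 19*r - 14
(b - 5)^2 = b^2 - 10*b + 25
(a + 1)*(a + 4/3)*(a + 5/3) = a^3 + 4*a^2 + 47*a/9 + 20/9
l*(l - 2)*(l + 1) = l^3 - l^2 - 2*l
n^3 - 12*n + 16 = (n - 2)^2*(n + 4)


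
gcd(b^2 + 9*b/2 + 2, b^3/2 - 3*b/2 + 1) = 1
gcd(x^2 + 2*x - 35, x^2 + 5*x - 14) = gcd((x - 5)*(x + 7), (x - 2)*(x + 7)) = x + 7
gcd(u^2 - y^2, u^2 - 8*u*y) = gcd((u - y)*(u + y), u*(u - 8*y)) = 1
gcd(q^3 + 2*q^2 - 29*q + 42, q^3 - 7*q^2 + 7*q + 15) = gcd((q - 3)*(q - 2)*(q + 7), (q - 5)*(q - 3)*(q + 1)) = q - 3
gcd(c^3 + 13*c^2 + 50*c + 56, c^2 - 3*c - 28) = c + 4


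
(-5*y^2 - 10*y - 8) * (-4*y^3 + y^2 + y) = 20*y^5 + 35*y^4 + 17*y^3 - 18*y^2 - 8*y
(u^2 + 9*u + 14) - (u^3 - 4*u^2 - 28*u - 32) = -u^3 + 5*u^2 + 37*u + 46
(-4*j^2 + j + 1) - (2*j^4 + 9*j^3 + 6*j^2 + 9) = -2*j^4 - 9*j^3 - 10*j^2 + j - 8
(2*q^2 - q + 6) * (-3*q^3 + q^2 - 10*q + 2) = -6*q^5 + 5*q^4 - 39*q^3 + 20*q^2 - 62*q + 12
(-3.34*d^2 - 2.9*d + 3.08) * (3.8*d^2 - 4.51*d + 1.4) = -12.692*d^4 + 4.0434*d^3 + 20.107*d^2 - 17.9508*d + 4.312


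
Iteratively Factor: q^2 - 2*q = (q)*(q - 2)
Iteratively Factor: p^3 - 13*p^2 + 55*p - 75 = (p - 5)*(p^2 - 8*p + 15) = (p - 5)^2*(p - 3)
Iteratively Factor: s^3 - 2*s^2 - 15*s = (s)*(s^2 - 2*s - 15) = s*(s + 3)*(s - 5)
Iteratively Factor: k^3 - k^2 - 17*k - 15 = (k - 5)*(k^2 + 4*k + 3) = (k - 5)*(k + 1)*(k + 3)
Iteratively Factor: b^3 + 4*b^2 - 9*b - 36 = (b + 3)*(b^2 + b - 12) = (b + 3)*(b + 4)*(b - 3)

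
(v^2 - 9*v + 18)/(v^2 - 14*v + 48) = (v - 3)/(v - 8)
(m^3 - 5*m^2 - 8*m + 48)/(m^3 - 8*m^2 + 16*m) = (m + 3)/m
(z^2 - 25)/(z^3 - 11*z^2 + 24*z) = (z^2 - 25)/(z*(z^2 - 11*z + 24))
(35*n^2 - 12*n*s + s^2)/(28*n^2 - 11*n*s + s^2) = (-5*n + s)/(-4*n + s)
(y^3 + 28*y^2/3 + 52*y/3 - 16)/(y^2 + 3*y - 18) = (3*y^2 + 10*y - 8)/(3*(y - 3))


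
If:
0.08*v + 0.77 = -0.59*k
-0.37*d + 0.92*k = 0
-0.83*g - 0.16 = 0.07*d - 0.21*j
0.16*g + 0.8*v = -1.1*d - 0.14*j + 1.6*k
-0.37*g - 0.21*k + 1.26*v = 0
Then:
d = -3.35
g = 1.86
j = 6.98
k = -1.35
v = 0.32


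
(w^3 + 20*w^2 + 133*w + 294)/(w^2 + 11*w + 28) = (w^2 + 13*w + 42)/(w + 4)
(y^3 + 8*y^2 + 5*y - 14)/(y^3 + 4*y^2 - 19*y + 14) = (y + 2)/(y - 2)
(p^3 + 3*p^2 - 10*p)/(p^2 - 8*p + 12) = p*(p + 5)/(p - 6)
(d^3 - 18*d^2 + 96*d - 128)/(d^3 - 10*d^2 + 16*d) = (d - 8)/d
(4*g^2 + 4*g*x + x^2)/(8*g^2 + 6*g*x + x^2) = (2*g + x)/(4*g + x)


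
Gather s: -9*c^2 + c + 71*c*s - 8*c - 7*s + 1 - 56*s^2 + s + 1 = -9*c^2 - 7*c - 56*s^2 + s*(71*c - 6) + 2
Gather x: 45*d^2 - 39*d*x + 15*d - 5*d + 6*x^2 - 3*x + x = 45*d^2 + 10*d + 6*x^2 + x*(-39*d - 2)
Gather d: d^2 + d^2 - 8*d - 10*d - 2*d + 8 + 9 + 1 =2*d^2 - 20*d + 18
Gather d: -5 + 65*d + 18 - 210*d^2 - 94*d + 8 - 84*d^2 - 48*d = -294*d^2 - 77*d + 21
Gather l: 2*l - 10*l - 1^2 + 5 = 4 - 8*l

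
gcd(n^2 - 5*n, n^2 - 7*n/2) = n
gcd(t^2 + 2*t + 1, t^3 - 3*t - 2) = t^2 + 2*t + 1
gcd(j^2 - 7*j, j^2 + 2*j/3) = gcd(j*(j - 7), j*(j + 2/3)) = j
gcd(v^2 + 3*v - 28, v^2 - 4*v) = v - 4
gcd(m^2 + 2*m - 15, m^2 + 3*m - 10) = m + 5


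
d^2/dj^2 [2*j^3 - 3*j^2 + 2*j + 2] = 12*j - 6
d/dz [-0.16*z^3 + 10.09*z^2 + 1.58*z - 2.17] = -0.48*z^2 + 20.18*z + 1.58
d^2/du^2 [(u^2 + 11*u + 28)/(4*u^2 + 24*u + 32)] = 5/(2*(u^3 + 6*u^2 + 12*u + 8))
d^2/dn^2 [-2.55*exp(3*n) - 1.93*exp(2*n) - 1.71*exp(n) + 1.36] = (-22.95*exp(2*n) - 7.72*exp(n) - 1.71)*exp(n)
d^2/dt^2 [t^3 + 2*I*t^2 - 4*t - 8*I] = 6*t + 4*I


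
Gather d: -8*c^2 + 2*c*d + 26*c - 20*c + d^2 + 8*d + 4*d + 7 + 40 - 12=-8*c^2 + 6*c + d^2 + d*(2*c + 12) + 35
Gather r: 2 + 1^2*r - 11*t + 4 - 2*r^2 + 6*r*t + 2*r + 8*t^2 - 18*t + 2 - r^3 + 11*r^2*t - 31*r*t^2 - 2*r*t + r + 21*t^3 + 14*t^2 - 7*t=-r^3 + r^2*(11*t - 2) + r*(-31*t^2 + 4*t + 4) + 21*t^3 + 22*t^2 - 36*t + 8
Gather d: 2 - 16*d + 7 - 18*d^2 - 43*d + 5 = -18*d^2 - 59*d + 14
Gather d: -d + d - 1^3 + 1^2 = 0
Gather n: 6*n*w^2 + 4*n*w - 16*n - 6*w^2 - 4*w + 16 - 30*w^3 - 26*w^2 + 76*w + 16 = n*(6*w^2 + 4*w - 16) - 30*w^3 - 32*w^2 + 72*w + 32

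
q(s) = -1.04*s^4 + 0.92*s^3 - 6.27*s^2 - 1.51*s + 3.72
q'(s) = -4.16*s^3 + 2.76*s^2 - 12.54*s - 1.51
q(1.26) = -8.92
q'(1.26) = -21.25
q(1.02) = -4.49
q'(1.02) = -15.84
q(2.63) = -76.64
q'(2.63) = -91.08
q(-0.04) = 3.77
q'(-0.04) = -1.00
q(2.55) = -69.62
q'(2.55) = -84.52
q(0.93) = -3.15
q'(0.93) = -14.13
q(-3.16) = -186.85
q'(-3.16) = 196.94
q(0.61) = 0.53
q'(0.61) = -9.08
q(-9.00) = -7984.68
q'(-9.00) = 3367.55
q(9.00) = -6670.50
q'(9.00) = -2923.45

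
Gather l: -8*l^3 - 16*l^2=-8*l^3 - 16*l^2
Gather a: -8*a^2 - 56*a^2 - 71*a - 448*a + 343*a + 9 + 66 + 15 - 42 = -64*a^2 - 176*a + 48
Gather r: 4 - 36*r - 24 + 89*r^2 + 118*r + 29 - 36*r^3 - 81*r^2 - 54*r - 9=-36*r^3 + 8*r^2 + 28*r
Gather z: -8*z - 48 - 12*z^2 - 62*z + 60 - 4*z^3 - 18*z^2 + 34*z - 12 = -4*z^3 - 30*z^2 - 36*z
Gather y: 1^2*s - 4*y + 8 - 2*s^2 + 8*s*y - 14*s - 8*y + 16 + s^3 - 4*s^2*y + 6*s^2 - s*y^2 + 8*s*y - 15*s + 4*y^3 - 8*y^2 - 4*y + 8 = s^3 + 4*s^2 - 28*s + 4*y^3 + y^2*(-s - 8) + y*(-4*s^2 + 16*s - 16) + 32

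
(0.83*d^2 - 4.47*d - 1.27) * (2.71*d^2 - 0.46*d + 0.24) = 2.2493*d^4 - 12.4955*d^3 - 1.1863*d^2 - 0.4886*d - 0.3048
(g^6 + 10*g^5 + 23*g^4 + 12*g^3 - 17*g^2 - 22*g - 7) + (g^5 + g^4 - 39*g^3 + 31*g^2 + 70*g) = g^6 + 11*g^5 + 24*g^4 - 27*g^3 + 14*g^2 + 48*g - 7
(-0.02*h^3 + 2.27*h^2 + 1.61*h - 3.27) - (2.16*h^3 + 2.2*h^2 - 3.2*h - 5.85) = -2.18*h^3 + 0.0699999999999998*h^2 + 4.81*h + 2.58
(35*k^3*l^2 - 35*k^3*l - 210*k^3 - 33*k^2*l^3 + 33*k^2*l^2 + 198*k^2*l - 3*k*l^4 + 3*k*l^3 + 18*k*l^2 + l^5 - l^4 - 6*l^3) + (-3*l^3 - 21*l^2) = 35*k^3*l^2 - 35*k^3*l - 210*k^3 - 33*k^2*l^3 + 33*k^2*l^2 + 198*k^2*l - 3*k*l^4 + 3*k*l^3 + 18*k*l^2 + l^5 - l^4 - 9*l^3 - 21*l^2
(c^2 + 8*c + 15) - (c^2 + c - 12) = 7*c + 27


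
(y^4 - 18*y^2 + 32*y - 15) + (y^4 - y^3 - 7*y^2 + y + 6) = 2*y^4 - y^3 - 25*y^2 + 33*y - 9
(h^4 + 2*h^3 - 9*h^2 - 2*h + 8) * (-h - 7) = -h^5 - 9*h^4 - 5*h^3 + 65*h^2 + 6*h - 56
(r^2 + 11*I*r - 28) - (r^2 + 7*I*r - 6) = 4*I*r - 22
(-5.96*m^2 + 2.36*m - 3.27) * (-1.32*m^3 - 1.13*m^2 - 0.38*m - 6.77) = 7.8672*m^5 + 3.6196*m^4 + 3.9144*m^3 + 43.1475*m^2 - 14.7346*m + 22.1379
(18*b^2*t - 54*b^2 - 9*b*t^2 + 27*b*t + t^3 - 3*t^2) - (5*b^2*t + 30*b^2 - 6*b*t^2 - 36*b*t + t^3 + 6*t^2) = 13*b^2*t - 84*b^2 - 3*b*t^2 + 63*b*t - 9*t^2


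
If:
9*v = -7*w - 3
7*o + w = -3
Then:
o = -w/7 - 3/7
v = -7*w/9 - 1/3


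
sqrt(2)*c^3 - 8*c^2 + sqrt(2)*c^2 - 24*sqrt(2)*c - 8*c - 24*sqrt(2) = (c - 6*sqrt(2))*(c + 2*sqrt(2))*(sqrt(2)*c + sqrt(2))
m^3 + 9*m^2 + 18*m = m*(m + 3)*(m + 6)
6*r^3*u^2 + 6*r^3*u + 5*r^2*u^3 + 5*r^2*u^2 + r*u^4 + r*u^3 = u*(2*r + u)*(3*r + u)*(r*u + r)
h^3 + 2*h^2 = h^2*(h + 2)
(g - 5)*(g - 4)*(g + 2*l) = g^3 + 2*g^2*l - 9*g^2 - 18*g*l + 20*g + 40*l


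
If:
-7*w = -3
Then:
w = 3/7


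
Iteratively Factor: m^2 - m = (m)*(m - 1)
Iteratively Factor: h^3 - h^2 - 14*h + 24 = (h - 2)*(h^2 + h - 12) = (h - 3)*(h - 2)*(h + 4)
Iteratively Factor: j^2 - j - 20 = (j - 5)*(j + 4)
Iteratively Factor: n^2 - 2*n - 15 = (n - 5)*(n + 3)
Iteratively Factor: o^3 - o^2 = (o - 1)*(o^2) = o*(o - 1)*(o)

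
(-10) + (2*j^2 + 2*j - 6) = 2*j^2 + 2*j - 16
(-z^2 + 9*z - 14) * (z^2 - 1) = -z^4 + 9*z^3 - 13*z^2 - 9*z + 14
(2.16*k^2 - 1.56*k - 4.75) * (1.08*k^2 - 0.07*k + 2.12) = 2.3328*k^4 - 1.836*k^3 - 0.441600000000001*k^2 - 2.9747*k - 10.07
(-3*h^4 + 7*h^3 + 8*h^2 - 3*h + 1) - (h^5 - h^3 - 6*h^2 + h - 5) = -h^5 - 3*h^4 + 8*h^3 + 14*h^2 - 4*h + 6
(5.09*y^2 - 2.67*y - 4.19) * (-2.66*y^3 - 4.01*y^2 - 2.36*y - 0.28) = -13.5394*y^5 - 13.3087*y^4 + 9.8397*y^3 + 21.6779*y^2 + 10.636*y + 1.1732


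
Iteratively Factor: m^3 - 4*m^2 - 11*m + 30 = (m - 2)*(m^2 - 2*m - 15) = (m - 5)*(m - 2)*(m + 3)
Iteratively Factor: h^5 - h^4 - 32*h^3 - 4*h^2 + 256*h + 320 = (h - 4)*(h^4 + 3*h^3 - 20*h^2 - 84*h - 80) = (h - 4)*(h + 4)*(h^3 - h^2 - 16*h - 20) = (h - 4)*(h + 2)*(h + 4)*(h^2 - 3*h - 10) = (h - 5)*(h - 4)*(h + 2)*(h + 4)*(h + 2)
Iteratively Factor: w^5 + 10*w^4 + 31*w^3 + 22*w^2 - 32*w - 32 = (w + 4)*(w^4 + 6*w^3 + 7*w^2 - 6*w - 8) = (w + 2)*(w + 4)*(w^3 + 4*w^2 - w - 4) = (w + 2)*(w + 4)^2*(w^2 - 1) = (w - 1)*(w + 2)*(w + 4)^2*(w + 1)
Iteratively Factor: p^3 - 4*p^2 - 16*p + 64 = (p - 4)*(p^2 - 16) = (p - 4)^2*(p + 4)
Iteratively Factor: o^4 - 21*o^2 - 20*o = (o - 5)*(o^3 + 5*o^2 + 4*o) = (o - 5)*(o + 1)*(o^2 + 4*o) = (o - 5)*(o + 1)*(o + 4)*(o)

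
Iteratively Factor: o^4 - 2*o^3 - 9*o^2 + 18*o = (o - 3)*(o^3 + o^2 - 6*o) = o*(o - 3)*(o^2 + o - 6) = o*(o - 3)*(o + 3)*(o - 2)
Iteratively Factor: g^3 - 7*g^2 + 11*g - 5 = (g - 1)*(g^2 - 6*g + 5) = (g - 5)*(g - 1)*(g - 1)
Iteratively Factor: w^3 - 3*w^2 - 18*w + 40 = (w + 4)*(w^2 - 7*w + 10) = (w - 2)*(w + 4)*(w - 5)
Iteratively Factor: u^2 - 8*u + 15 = (u - 3)*(u - 5)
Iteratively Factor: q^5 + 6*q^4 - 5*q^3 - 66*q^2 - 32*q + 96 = (q - 1)*(q^4 + 7*q^3 + 2*q^2 - 64*q - 96) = (q - 1)*(q + 4)*(q^3 + 3*q^2 - 10*q - 24) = (q - 1)*(q + 2)*(q + 4)*(q^2 + q - 12) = (q - 1)*(q + 2)*(q + 4)^2*(q - 3)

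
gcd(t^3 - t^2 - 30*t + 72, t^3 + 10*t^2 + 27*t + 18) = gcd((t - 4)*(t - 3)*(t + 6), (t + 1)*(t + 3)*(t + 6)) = t + 6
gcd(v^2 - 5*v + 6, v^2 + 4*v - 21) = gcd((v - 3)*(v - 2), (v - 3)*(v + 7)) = v - 3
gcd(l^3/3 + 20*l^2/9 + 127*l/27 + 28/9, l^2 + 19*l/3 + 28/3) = l + 7/3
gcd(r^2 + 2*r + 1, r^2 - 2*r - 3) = r + 1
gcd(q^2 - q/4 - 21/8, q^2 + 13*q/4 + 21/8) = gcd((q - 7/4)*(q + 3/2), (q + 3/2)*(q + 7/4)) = q + 3/2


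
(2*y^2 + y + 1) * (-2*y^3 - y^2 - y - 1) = -4*y^5 - 4*y^4 - 5*y^3 - 4*y^2 - 2*y - 1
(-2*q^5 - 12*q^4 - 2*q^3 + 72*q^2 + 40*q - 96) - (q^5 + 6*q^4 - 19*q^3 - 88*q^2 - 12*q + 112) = -3*q^5 - 18*q^4 + 17*q^3 + 160*q^2 + 52*q - 208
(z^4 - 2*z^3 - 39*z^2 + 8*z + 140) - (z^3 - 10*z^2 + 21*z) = z^4 - 3*z^3 - 29*z^2 - 13*z + 140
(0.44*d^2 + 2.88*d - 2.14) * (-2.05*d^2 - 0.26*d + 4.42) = -0.902*d^4 - 6.0184*d^3 + 5.583*d^2 + 13.286*d - 9.4588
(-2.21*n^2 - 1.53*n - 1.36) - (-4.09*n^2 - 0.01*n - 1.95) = 1.88*n^2 - 1.52*n + 0.59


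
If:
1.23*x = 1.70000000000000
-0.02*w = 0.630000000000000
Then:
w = -31.50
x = 1.38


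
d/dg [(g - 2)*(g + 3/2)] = 2*g - 1/2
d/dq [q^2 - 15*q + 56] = 2*q - 15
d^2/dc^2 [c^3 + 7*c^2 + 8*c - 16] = 6*c + 14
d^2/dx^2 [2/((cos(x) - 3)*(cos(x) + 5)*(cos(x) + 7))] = 2*(-346*(1 - cos(x)^2)^2 + 12*sin(x)^6 + 3*cos(x)^6 - 99*cos(x)^5 - 774*cos(x)^3 - 3957*cos(x)^2 + 681*cos(x) + 2226)/((cos(x) - 3)^3*(cos(x) + 5)^3*(cos(x) + 7)^3)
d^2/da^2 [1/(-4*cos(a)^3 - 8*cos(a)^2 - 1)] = 4*((3*cos(a) + 4)^2*(cos(4*a) - 1) - (3*cos(a) + 16*cos(2*a) + 9*cos(3*a))*(4*cos(a)^3 + 8*cos(a)^2 + 1)/4)/(4*cos(a)^3 + 8*cos(a)^2 + 1)^3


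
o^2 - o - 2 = (o - 2)*(o + 1)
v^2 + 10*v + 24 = (v + 4)*(v + 6)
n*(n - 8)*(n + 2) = n^3 - 6*n^2 - 16*n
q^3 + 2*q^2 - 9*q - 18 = (q - 3)*(q + 2)*(q + 3)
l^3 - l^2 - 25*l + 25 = (l - 5)*(l - 1)*(l + 5)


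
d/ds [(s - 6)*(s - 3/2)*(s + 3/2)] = 3*s^2 - 12*s - 9/4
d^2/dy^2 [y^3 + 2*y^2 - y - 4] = 6*y + 4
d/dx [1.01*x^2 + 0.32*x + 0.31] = 2.02*x + 0.32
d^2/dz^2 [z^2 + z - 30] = 2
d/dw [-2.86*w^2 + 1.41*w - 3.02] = 1.41 - 5.72*w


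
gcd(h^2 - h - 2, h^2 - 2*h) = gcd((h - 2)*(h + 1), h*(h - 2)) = h - 2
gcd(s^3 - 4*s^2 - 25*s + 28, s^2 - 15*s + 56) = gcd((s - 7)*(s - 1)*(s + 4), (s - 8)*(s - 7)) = s - 7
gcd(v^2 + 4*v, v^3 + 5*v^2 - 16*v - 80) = v + 4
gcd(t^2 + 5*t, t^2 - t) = t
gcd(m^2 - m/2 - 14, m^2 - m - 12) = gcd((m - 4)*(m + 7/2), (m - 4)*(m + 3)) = m - 4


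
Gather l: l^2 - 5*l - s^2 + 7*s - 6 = l^2 - 5*l - s^2 + 7*s - 6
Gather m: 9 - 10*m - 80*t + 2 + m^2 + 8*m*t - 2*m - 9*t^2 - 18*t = m^2 + m*(8*t - 12) - 9*t^2 - 98*t + 11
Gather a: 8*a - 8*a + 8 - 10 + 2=0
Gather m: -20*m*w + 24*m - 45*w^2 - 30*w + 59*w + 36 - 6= m*(24 - 20*w) - 45*w^2 + 29*w + 30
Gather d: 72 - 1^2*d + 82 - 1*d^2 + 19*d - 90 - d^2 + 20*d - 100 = -2*d^2 + 38*d - 36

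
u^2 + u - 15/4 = (u - 3/2)*(u + 5/2)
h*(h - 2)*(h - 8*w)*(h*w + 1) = h^4*w - 8*h^3*w^2 - 2*h^3*w + h^3 + 16*h^2*w^2 - 8*h^2*w - 2*h^2 + 16*h*w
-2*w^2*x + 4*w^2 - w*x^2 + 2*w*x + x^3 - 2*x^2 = (-2*w + x)*(w + x)*(x - 2)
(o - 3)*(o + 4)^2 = o^3 + 5*o^2 - 8*o - 48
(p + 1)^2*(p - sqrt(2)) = p^3 - sqrt(2)*p^2 + 2*p^2 - 2*sqrt(2)*p + p - sqrt(2)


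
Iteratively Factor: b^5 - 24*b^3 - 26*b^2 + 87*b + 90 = (b + 3)*(b^4 - 3*b^3 - 15*b^2 + 19*b + 30) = (b - 5)*(b + 3)*(b^3 + 2*b^2 - 5*b - 6) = (b - 5)*(b + 3)^2*(b^2 - b - 2) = (b - 5)*(b + 1)*(b + 3)^2*(b - 2)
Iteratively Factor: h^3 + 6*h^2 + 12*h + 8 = (h + 2)*(h^2 + 4*h + 4) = (h + 2)^2*(h + 2)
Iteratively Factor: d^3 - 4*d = (d - 2)*(d^2 + 2*d) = (d - 2)*(d + 2)*(d)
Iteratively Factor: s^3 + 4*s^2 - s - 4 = (s - 1)*(s^2 + 5*s + 4) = (s - 1)*(s + 4)*(s + 1)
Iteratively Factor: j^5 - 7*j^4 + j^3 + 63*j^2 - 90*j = (j)*(j^4 - 7*j^3 + j^2 + 63*j - 90) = j*(j - 3)*(j^3 - 4*j^2 - 11*j + 30) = j*(j - 3)*(j + 3)*(j^2 - 7*j + 10) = j*(j - 3)*(j - 2)*(j + 3)*(j - 5)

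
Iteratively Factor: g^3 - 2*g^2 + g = (g - 1)*(g^2 - g) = g*(g - 1)*(g - 1)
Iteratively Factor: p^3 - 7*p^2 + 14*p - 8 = (p - 4)*(p^2 - 3*p + 2) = (p - 4)*(p - 2)*(p - 1)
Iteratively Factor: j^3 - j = (j - 1)*(j^2 + j) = j*(j - 1)*(j + 1)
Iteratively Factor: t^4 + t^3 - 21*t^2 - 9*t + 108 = (t + 4)*(t^3 - 3*t^2 - 9*t + 27) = (t + 3)*(t + 4)*(t^2 - 6*t + 9) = (t - 3)*(t + 3)*(t + 4)*(t - 3)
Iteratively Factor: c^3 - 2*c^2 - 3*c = (c)*(c^2 - 2*c - 3) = c*(c - 3)*(c + 1)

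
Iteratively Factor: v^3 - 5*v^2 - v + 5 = (v - 1)*(v^2 - 4*v - 5) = (v - 1)*(v + 1)*(v - 5)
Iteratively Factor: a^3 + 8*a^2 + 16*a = (a + 4)*(a^2 + 4*a) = a*(a + 4)*(a + 4)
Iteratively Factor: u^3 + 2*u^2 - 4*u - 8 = (u + 2)*(u^2 - 4) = (u - 2)*(u + 2)*(u + 2)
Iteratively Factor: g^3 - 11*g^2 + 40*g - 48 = (g - 4)*(g^2 - 7*g + 12) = (g - 4)^2*(g - 3)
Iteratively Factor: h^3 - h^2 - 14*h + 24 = (h - 3)*(h^2 + 2*h - 8) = (h - 3)*(h - 2)*(h + 4)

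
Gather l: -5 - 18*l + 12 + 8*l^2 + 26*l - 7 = 8*l^2 + 8*l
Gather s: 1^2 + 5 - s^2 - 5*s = -s^2 - 5*s + 6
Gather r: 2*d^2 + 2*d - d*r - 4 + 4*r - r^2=2*d^2 + 2*d - r^2 + r*(4 - d) - 4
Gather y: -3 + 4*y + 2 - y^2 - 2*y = -y^2 + 2*y - 1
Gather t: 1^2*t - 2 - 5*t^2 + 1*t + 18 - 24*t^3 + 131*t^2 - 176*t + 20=-24*t^3 + 126*t^2 - 174*t + 36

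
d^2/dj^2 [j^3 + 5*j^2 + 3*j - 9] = 6*j + 10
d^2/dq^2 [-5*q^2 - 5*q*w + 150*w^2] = -10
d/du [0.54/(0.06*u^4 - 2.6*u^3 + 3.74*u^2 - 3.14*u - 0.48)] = (-0.1296*u^3 + 4.212*u^2 - 4.0392*u + 1.6956)/(-0.06*u^4 + 2.6*u^3 - 3.74*u^2 + 3.14*u + 0.48)^2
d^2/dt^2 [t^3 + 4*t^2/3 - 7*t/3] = 6*t + 8/3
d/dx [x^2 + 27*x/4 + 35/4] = 2*x + 27/4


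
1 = 1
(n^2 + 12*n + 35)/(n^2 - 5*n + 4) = (n^2 + 12*n + 35)/(n^2 - 5*n + 4)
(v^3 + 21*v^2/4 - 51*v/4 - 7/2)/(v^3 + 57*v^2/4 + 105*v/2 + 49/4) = (v - 2)/(v + 7)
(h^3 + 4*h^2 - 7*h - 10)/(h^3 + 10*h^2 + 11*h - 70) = (h + 1)/(h + 7)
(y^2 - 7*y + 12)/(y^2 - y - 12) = (y - 3)/(y + 3)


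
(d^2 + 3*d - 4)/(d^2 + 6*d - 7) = (d + 4)/(d + 7)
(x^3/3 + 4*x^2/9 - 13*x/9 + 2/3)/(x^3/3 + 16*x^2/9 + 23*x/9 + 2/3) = (3*x^2 - 5*x + 2)/(3*x^2 + 7*x + 2)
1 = 1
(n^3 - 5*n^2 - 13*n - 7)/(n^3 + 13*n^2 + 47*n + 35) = (n^2 - 6*n - 7)/(n^2 + 12*n + 35)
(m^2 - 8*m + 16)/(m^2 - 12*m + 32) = (m - 4)/(m - 8)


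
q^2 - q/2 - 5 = (q - 5/2)*(q + 2)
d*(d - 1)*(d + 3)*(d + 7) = d^4 + 9*d^3 + 11*d^2 - 21*d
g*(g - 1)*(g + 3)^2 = g^4 + 5*g^3 + 3*g^2 - 9*g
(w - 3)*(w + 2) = w^2 - w - 6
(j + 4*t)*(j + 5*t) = j^2 + 9*j*t + 20*t^2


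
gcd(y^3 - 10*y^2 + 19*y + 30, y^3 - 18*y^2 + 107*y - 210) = y^2 - 11*y + 30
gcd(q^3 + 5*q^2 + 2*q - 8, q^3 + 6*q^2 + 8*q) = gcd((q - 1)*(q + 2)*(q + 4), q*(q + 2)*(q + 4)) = q^2 + 6*q + 8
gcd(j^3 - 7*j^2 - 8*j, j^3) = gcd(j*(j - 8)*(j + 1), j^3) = j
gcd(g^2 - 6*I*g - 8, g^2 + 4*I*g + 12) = g - 2*I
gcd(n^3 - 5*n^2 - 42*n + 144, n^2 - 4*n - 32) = n - 8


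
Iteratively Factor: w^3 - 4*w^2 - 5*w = (w - 5)*(w^2 + w) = (w - 5)*(w + 1)*(w)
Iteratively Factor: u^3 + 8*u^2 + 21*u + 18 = (u + 2)*(u^2 + 6*u + 9) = (u + 2)*(u + 3)*(u + 3)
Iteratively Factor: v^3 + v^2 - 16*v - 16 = (v - 4)*(v^2 + 5*v + 4) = (v - 4)*(v + 1)*(v + 4)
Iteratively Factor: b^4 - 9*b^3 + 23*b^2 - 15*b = (b - 3)*(b^3 - 6*b^2 + 5*b) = (b - 3)*(b - 1)*(b^2 - 5*b) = b*(b - 3)*(b - 1)*(b - 5)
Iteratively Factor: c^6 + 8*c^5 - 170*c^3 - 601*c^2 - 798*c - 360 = (c + 3)*(c^5 + 5*c^4 - 15*c^3 - 125*c^2 - 226*c - 120) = (c - 5)*(c + 3)*(c^4 + 10*c^3 + 35*c^2 + 50*c + 24) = (c - 5)*(c + 3)^2*(c^3 + 7*c^2 + 14*c + 8) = (c - 5)*(c + 3)^2*(c + 4)*(c^2 + 3*c + 2) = (c - 5)*(c + 1)*(c + 3)^2*(c + 4)*(c + 2)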